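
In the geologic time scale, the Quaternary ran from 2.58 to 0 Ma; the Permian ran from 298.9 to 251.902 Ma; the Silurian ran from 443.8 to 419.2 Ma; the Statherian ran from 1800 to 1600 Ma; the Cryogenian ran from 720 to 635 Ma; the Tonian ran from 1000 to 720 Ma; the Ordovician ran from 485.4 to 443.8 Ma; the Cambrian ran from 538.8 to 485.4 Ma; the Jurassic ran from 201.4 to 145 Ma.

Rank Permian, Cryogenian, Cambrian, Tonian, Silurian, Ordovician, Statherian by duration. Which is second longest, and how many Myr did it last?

Durations: Permian 46.998; Cryogenian 85; Cambrian 53.4; Tonian 280; Silurian 24.6; Ordovician 41.6; Statherian 200 Myr.
Sorted longest-first: Tonian (280), Statherian (200), Cryogenian (85), Cambrian (53.4), Permian (46.998), Ordovician (41.6), Silurian (24.6).
The second longest is Statherian at 200 Myr.

Statherian, 200 million years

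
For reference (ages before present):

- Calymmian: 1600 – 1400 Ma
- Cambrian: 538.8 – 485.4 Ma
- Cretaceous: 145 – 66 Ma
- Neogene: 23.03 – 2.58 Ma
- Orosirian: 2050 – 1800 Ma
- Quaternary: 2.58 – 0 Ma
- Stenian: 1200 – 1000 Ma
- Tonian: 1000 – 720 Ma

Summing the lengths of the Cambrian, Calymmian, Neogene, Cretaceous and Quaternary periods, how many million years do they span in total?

Each duration: Cambrian = 53.4; Calymmian = 200; Neogene = 20.45; Cretaceous = 79; Quaternary = 2.58.
Sum: 53.4 + 200 + 20.45 + 79 + 2.58 = 355.43 Myr.

355.43 million years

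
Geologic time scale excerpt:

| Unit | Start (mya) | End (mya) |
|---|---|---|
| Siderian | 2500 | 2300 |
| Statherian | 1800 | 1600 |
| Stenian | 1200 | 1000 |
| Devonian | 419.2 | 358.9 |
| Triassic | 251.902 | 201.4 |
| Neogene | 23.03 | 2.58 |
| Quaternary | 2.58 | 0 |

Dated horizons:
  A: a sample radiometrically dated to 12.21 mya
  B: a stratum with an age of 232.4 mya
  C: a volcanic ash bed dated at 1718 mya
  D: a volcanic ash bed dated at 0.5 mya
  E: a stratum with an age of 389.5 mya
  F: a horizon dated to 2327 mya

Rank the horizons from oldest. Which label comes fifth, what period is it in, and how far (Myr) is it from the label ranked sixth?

A, in the Neogene; 11.71 million years to D

Larger Ma means older, so oldest first: F 2327 > C 1718 > E 389.5 > B 232.4 > A 12.21 > D 0.5.
Counting 5 along gives A (12.21 Ma); the excerpt puts that inside the Neogene, 23.03–2.58 Ma.
Next in line is D (0.5 Ma), and 12.21 − 0.5 = 11.71 Myr.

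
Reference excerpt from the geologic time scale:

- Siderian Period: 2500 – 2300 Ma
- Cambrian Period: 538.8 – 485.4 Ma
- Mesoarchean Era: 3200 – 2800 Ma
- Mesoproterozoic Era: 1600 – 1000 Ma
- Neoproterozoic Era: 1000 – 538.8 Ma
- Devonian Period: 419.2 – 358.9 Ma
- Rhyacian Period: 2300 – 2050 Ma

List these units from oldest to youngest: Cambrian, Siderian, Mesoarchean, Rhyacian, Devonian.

Read off each span (Ma): Cambrian 538.8–485.4; Siderian 2500–2300; Mesoarchean 3200–2800; Rhyacian 2300–2050; Devonian 419.2–358.9.
Larger Ma is older, so oldest→youngest is Mesoarchean, Siderian, Rhyacian, Cambrian, Devonian.

Mesoarchean, Siderian, Rhyacian, Cambrian, Devonian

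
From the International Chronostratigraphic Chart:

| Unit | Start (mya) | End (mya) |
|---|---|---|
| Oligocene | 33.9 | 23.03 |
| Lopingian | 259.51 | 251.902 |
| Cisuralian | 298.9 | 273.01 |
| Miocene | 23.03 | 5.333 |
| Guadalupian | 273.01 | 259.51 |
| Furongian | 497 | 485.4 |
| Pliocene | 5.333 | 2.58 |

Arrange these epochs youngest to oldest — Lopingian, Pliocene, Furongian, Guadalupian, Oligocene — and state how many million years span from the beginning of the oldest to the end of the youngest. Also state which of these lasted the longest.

From the excerpt: Lopingian 259.51–251.902; Pliocene 5.333–2.58; Furongian 497–485.4; Guadalupian 273.01–259.51; Oligocene 33.9–23.03 (Ma).
Larger Ma is earlier, so the oldest is Furongian and the youngest is Pliocene; youngest to oldest: Pliocene, Oligocene, Lopingian, Guadalupian, Furongian.
Oldest start 497 minus youngest end 2.58 gives 494.42 Myr overall.
Individual lengths (start − end): Guadalupian 13.5; Oligocene 10.87; Pliocene 2.753; Lopingian 7.608; Furongian 11.6. The largest is Guadalupian at 13.5 Myr.

Pliocene → Oligocene → Lopingian → Guadalupian → Furongian; total span 494.42 Myr; longest is Guadalupian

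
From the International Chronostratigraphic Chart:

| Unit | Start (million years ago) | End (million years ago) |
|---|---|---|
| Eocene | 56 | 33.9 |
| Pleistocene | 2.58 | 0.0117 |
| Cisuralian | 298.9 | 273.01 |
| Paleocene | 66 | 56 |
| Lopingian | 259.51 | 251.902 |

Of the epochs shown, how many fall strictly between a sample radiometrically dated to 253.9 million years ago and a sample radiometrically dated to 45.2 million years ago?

253.9 Ma sits inside the Lopingian (259.51–251.902) and 45.2 Ma inside the Eocene (56–33.9); neither of those is wholly between the two dates.
The listed epochs lying completely between them are Paleocene — 1 in all.

1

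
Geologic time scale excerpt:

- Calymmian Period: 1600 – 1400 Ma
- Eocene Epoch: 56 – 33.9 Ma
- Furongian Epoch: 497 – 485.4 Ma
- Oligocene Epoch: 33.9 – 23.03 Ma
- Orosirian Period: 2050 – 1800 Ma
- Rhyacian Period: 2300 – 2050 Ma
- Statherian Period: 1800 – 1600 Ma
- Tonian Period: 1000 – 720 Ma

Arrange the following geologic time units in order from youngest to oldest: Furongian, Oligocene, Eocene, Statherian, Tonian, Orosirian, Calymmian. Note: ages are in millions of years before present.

Read off each span (Ma): Furongian 497–485.4; Oligocene 33.9–23.03; Eocene 56–33.9; Statherian 1800–1600; Tonian 1000–720; Orosirian 2050–1800; Calymmian 1600–1400.
Larger Ma is older, so oldest→youngest is Orosirian, Statherian, Calymmian, Tonian, Furongian, Eocene, Oligocene; reverse it for youngest→oldest.

Oligocene → Eocene → Furongian → Tonian → Calymmian → Statherian → Orosirian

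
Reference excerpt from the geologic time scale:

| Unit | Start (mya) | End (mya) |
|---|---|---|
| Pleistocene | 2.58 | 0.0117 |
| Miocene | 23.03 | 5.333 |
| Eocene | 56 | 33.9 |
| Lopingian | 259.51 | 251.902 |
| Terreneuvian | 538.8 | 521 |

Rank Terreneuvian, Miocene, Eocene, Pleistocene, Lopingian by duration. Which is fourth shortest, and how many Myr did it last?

Terreneuvian, 17.8 million years

Start − end for each: Terreneuvian 538.8 − 521 = 17.8; Miocene 23.03 − 5.333 = 17.697; Eocene 56 − 33.9 = 22.1; Pleistocene 2.58 − 0.0117 = 2.5683; Lopingian 259.51 − 251.902 = 7.608.
Ranking these from shortest: Pleistocene < Lopingian < Miocene < Terreneuvian < Eocene.
Position 4 in that ranking is Terreneuvian, which lasted 17.8 Myr.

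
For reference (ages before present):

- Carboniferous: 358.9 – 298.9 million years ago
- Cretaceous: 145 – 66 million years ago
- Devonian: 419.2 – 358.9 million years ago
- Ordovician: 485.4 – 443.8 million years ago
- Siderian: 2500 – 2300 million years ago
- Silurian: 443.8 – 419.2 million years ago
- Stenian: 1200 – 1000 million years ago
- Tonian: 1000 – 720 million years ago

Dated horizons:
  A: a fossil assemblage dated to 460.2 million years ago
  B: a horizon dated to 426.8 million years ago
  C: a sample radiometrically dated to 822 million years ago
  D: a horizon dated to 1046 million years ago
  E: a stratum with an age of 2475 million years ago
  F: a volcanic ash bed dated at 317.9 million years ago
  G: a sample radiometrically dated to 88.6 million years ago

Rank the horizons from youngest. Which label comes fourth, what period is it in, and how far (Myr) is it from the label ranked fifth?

Smaller Ma means younger, so youngest first: G 88.6 < F 317.9 < B 426.8 < A 460.2 < C 822 < D 1046 < E 2475.
Counting 4 along gives A (460.2 Ma); the excerpt puts that inside the Ordovician, 485.4–443.8 Ma.
Next in line is C (822 Ma), and 822 − 460.2 = 361.8 Myr.

A, in the Ordovician; 361.8 million years to C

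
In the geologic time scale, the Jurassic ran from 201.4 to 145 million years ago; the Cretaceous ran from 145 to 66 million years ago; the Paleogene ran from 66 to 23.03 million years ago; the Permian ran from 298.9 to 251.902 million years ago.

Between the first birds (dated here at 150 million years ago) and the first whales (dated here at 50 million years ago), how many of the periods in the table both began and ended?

1

The older date is 150 Ma and the younger is 50 Ma.
Periods with start < 150 and end > 50 Ma: Cretaceous (145–66).
That is 1 complete period.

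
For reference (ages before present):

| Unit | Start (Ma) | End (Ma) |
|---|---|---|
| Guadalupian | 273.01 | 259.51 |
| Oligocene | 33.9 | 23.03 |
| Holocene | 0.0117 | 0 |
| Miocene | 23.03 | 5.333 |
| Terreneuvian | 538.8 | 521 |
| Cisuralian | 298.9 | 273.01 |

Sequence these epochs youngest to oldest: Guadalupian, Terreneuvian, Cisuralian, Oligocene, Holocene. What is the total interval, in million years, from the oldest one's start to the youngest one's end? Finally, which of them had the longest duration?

From the excerpt: Guadalupian 273.01–259.51; Terreneuvian 538.8–521; Cisuralian 298.9–273.01; Oligocene 33.9–23.03; Holocene 0.0117–0 (Ma).
Larger Ma is earlier, so the oldest is Terreneuvian and the youngest is Holocene; youngest to oldest: Holocene, Oligocene, Guadalupian, Cisuralian, Terreneuvian.
Oldest start 538.8 minus youngest end 0 gives 538.8 Myr overall.
Individual lengths (start − end): Oligocene 10.87; Holocene 0.0117; Guadalupian 13.5; Terreneuvian 17.8; Cisuralian 25.89. The largest is Cisuralian at 25.89 Myr.

Holocene, Oligocene, Guadalupian, Cisuralian, Terreneuvian; total span 538.8 Myr; longest is Cisuralian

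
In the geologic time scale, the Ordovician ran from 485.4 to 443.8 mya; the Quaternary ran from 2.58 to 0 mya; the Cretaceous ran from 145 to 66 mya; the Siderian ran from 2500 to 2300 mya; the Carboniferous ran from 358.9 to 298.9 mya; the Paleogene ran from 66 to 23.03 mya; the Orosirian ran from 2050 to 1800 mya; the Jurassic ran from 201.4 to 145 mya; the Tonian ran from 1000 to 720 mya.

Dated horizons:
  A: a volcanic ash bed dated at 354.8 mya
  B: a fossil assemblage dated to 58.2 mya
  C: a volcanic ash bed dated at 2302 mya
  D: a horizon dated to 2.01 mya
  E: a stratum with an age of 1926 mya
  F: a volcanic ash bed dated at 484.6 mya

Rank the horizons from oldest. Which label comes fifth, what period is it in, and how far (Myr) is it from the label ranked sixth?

Sorted oldest-first by Ma: C (2302), E (1926), F (484.6), A (354.8), B (58.2), D (2.01).
The fifth oldest is B at 58.2 Ma, which lies in 66–23.03 Ma: the Paleogene.
The sixth oldest is D at 2.01 Ma; separation = |58.2 − 2.01| = 56.19 Myr.

B, in the Paleogene; 56.19 million years to D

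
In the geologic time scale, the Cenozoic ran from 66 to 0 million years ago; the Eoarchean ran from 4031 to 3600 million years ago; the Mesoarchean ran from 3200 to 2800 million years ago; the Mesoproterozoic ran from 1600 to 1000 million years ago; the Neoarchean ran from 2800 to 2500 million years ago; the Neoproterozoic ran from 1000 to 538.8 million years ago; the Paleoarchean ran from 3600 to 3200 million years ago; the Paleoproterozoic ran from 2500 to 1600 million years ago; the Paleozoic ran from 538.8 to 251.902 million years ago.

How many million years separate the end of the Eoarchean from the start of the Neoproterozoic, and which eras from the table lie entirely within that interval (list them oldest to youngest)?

2600 million years; Paleoarchean, Mesoarchean, Neoarchean, Paleoproterozoic, Mesoproterozoic

End of Eoarchean = 3600 Ma; start of Neoproterozoic = 1000 Ma.
Gap = 3600 − 1000 = 2600 Myr.
Eras wholly inside 3600–1000 Ma: Paleoarchean (3600–3200), Mesoarchean (3200–2800), Neoarchean (2800–2500), Paleoproterozoic (2500–1600), Mesoproterozoic (1600–1000).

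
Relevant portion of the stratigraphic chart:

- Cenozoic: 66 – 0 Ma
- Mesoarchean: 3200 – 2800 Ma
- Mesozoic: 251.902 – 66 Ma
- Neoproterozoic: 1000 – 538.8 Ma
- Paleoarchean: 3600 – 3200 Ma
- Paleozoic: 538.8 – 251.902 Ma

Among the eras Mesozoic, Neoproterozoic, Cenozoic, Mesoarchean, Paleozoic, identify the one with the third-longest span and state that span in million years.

Durations: Mesozoic 185.902; Neoproterozoic 461.2; Cenozoic 66; Mesoarchean 400; Paleozoic 286.898 Myr.
Sorted longest-first: Neoproterozoic (461.2), Mesoarchean (400), Paleozoic (286.898), Mesozoic (185.902), Cenozoic (66).
The third longest is Paleozoic at 286.898 Myr.

Paleozoic, 286.898 million years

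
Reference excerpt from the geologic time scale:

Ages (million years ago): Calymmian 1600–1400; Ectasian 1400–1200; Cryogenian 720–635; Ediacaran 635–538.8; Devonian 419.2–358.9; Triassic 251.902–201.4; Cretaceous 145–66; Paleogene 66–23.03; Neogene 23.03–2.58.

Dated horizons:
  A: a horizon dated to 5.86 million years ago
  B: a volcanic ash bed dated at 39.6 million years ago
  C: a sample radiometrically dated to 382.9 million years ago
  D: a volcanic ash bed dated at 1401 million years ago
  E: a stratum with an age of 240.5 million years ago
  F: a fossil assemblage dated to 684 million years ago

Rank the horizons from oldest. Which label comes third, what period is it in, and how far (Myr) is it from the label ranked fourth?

Larger Ma means older, so oldest first: D 1401 > F 684 > C 382.9 > E 240.5 > B 39.6 > A 5.86.
Counting 3 along gives C (382.9 Ma); the excerpt puts that inside the Devonian, 419.2–358.9 Ma.
Next in line is E (240.5 Ma), and 382.9 − 240.5 = 142.4 Myr.

C, in the Devonian; 142.4 million years to E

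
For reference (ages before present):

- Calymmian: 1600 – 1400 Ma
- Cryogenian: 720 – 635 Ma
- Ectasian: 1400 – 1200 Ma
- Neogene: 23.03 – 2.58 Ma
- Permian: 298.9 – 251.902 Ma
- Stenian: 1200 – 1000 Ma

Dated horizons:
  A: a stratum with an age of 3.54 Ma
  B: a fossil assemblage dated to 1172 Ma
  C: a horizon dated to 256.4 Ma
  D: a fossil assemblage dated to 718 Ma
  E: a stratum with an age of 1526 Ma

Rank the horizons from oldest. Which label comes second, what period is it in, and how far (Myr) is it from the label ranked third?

Sorted oldest-first by Ma: E (1526), B (1172), D (718), C (256.4), A (3.54).
The second oldest is B at 1172 Ma, which lies in 1200–1000 Ma: the Stenian.
The third oldest is D at 718 Ma; separation = |1172 − 718| = 454 Myr.

B, in the Stenian; 454 million years to D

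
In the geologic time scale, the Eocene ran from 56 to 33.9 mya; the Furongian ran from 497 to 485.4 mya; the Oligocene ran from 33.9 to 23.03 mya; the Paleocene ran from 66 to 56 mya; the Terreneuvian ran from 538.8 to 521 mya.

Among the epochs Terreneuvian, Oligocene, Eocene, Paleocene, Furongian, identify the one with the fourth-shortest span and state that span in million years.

Terreneuvian, 17.8 million years

Durations: Terreneuvian 17.8; Oligocene 10.87; Eocene 22.1; Paleocene 10; Furongian 11.6 Myr.
Sorted shortest-first: Paleocene (10), Oligocene (10.87), Furongian (11.6), Terreneuvian (17.8), Eocene (22.1).
The fourth shortest is Terreneuvian at 17.8 Myr.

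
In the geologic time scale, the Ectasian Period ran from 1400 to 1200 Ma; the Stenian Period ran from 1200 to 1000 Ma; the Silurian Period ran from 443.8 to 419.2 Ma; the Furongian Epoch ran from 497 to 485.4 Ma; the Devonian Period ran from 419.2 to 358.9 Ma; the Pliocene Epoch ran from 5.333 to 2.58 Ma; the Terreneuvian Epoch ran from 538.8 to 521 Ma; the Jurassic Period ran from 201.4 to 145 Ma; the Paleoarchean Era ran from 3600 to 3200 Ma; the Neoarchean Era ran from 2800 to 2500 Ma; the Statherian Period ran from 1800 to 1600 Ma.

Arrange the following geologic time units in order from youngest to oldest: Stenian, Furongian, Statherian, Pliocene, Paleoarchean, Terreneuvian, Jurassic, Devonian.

The oldest of these is Paleoarchean (starts 3600 Ma) and the youngest is Pliocene (ends 2.58 Ma).
In between, by decreasing start age: Statherian (1800), Stenian (1200), Terreneuvian (538.8), Furongian (497), Devonian (419.2), Jurassic (201.4).
Listing youngest first means reversing that sequence.

Pliocene → Jurassic → Devonian → Furongian → Terreneuvian → Stenian → Statherian → Paleoarchean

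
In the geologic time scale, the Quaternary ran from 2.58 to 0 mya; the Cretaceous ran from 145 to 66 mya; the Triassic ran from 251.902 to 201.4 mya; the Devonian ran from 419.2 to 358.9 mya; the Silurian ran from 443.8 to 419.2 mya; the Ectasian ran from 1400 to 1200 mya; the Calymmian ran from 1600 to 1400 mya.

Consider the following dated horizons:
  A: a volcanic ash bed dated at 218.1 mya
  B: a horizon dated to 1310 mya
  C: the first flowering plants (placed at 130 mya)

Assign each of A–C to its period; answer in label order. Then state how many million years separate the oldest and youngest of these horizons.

Match each age against the start–end ranges in the excerpt: A = 218.1 Ma → Triassic (251.902–201.4); B = 1310 Ma → Ectasian (1400–1200); C = 130 Ma → Cretaceous (145–66).
The largest age is 1310 Ma and the smallest is 130 Ma; their difference is 1180 Myr.

A — Triassic; B — Ectasian; C — Cretaceous; span 1180 million years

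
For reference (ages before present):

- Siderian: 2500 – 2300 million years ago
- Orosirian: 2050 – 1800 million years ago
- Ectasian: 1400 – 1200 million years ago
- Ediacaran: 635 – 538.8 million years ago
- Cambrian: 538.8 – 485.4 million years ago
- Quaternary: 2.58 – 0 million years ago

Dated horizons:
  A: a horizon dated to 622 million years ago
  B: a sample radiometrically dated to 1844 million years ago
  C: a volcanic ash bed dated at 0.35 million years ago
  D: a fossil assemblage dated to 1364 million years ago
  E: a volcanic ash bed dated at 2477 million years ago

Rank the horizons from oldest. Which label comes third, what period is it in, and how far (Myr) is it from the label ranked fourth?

Larger Ma means older, so oldest first: E 2477 > B 1844 > D 1364 > A 622 > C 0.35.
Counting 3 along gives D (1364 Ma); the excerpt puts that inside the Ectasian, 1400–1200 Ma.
Next in line is A (622 Ma), and 1364 − 622 = 742 Myr.

D, in the Ectasian; 742 million years to A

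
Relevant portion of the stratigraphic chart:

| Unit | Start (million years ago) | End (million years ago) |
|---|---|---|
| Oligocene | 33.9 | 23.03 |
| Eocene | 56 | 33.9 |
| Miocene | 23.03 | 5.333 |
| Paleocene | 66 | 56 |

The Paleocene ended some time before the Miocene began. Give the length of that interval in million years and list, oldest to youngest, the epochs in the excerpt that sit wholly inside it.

The Paleocene closes at 56 Ma and the Miocene opens at 23.03 Ma, so the interval is 56 − 23.03 = 32.97 Myr.
An epoch fits inside if it starts at or after 56 Ma and ends at or before 23.03 Ma; oldest first that gives Eocene, Oligocene.

32.97 million years; Eocene, Oligocene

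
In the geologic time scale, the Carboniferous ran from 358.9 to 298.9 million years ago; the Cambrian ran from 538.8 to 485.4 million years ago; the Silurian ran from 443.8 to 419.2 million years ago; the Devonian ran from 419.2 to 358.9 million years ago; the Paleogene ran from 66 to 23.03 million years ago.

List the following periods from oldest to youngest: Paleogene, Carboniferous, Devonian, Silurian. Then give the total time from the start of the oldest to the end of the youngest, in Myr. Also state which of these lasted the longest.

Start ages (Ma): Silurian 443.8, Devonian 419.2, Carboniferous 358.9, Paleogene 66.
Ordered oldest to youngest: Silurian, Devonian, Carboniferous, Paleogene.
Span = 443.8 − 23.03 = 420.77 Myr.
Durations: Silurian 24.6, Devonian 60.3, Paleogene 42.97, Carboniferous 60 → longest is Devonian (60.3 Myr).

Silurian → Devonian → Carboniferous → Paleogene; total span 420.77 Myr; longest is Devonian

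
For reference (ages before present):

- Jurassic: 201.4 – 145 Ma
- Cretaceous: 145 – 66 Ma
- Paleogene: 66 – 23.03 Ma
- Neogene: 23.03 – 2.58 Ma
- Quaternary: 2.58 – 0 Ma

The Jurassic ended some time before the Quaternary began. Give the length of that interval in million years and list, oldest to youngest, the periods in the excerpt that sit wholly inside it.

End of Jurassic = 145 Ma; start of Quaternary = 2.58 Ma.
Gap = 145 − 2.58 = 142.42 Myr.
Periods wholly inside 145–2.58 Ma: Cretaceous (145–66), Paleogene (66–23.03), Neogene (23.03–2.58).

142.42 million years; Cretaceous, Paleogene, Neogene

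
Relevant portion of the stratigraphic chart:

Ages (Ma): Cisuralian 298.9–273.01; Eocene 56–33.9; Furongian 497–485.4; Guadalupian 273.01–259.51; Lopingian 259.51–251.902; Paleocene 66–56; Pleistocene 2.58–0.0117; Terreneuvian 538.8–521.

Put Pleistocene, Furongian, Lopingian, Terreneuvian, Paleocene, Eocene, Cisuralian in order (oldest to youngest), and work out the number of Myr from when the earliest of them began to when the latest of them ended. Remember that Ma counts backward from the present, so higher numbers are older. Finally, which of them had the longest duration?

From the excerpt: Pleistocene 2.58–0.0117; Furongian 497–485.4; Lopingian 259.51–251.902; Terreneuvian 538.8–521; Paleocene 66–56; Eocene 56–33.9; Cisuralian 298.9–273.01 (Ma).
Larger Ma is earlier, so the oldest is Terreneuvian and the youngest is Pleistocene; oldest to youngest: Terreneuvian, Furongian, Cisuralian, Lopingian, Paleocene, Eocene, Pleistocene.
Oldest start 538.8 minus youngest end 0.0117 gives 538.7883 Myr overall.
Individual lengths (start − end): Eocene 22.1; Pleistocene 2.5683; Lopingian 7.608; Terreneuvian 17.8; Cisuralian 25.89; Furongian 11.6; Paleocene 10. The largest is Cisuralian at 25.89 Myr.

Terreneuvian, Furongian, Cisuralian, Lopingian, Paleocene, Eocene, Pleistocene; total span 538.7883 Myr; longest is Cisuralian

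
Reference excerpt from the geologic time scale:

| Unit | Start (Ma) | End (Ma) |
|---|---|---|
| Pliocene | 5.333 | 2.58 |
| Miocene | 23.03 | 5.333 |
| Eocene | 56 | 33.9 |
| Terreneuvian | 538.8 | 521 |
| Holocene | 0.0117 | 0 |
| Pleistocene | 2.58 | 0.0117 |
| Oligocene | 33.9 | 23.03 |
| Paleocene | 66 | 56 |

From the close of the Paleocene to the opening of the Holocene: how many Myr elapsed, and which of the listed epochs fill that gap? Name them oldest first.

The Paleocene closes at 56 Ma and the Holocene opens at 0.0117 Ma, so the interval is 56 − 0.0117 = 55.9883 Myr.
An epoch fits inside if it starts at or after 56 Ma and ends at or before 0.0117 Ma; oldest first that gives Eocene, Oligocene, Miocene, Pliocene, Pleistocene.

55.9883 million years; Eocene, Oligocene, Miocene, Pliocene, Pleistocene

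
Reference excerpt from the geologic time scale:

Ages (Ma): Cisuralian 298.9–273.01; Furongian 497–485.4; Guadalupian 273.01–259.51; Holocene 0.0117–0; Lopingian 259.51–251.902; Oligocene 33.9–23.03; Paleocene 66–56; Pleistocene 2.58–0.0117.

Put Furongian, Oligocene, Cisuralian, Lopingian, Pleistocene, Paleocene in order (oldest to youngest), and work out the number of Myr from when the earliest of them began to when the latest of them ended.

Furongian, Cisuralian, Lopingian, Paleocene, Oligocene, Pleistocene; total span 496.9883 Myr

Start ages (Ma): Furongian 497, Cisuralian 298.9, Lopingian 259.51, Paleocene 66, Oligocene 33.9, Pleistocene 2.58.
Ordered oldest to youngest: Furongian, Cisuralian, Lopingian, Paleocene, Oligocene, Pleistocene.
Span = 497 − 0.0117 = 496.9883 Myr.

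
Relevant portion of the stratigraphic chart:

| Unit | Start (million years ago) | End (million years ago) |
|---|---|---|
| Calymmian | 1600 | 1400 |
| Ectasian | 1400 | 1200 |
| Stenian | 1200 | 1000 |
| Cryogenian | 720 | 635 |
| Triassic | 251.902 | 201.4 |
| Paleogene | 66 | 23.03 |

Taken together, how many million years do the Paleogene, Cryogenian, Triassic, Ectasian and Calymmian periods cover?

578.472 million years

Duration is start − end for each: (66 − 23.03) + (720 − 635) + (251.902 − 201.4) + (1400 − 1200) + (1600 − 1400).
That is 42.97 + 85 + 50.502 + 200 + 200, which totals 578.472 million years.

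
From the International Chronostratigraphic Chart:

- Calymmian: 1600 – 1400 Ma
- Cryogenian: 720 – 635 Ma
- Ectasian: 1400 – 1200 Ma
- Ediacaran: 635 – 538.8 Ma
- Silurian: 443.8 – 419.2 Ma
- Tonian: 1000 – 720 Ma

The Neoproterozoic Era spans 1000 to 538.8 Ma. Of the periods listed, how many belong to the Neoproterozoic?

Periods inside 1000–538.8 Ma: Tonian, Cryogenian, Ediacaran — 3 in total.

3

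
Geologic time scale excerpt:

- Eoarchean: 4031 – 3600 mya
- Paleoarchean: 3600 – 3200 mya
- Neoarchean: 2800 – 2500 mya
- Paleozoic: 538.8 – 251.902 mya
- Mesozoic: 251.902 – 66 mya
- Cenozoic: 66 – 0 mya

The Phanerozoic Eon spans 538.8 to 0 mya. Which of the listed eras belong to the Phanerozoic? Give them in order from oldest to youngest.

Eras with both bounds inside 538.8–0 Ma: Paleozoic (538.8–251.902), Mesozoic (251.902–66), Cenozoic (66–0).

Paleozoic, Mesozoic, Cenozoic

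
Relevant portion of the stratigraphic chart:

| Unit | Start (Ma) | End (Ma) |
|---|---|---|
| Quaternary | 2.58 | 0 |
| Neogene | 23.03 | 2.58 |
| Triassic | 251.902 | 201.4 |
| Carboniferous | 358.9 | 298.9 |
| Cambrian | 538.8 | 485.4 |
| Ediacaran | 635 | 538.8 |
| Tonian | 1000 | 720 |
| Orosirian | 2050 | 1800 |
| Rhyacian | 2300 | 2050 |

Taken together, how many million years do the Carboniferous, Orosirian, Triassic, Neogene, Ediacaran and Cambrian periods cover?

530.552 million years

Duration is start − end for each: (358.9 − 298.9) + (2050 − 1800) + (251.902 − 201.4) + (23.03 − 2.58) + (635 − 538.8) + (538.8 − 485.4).
That is 60 + 250 + 50.502 + 20.45 + 96.2 + 53.4, which totals 530.552 million years.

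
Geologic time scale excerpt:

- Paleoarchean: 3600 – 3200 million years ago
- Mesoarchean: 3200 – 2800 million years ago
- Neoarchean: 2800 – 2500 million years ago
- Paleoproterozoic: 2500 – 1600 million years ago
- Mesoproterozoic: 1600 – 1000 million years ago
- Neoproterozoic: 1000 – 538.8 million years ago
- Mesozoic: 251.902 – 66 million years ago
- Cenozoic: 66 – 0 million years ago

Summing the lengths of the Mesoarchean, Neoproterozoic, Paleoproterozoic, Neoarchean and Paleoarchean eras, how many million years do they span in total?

Each duration: Mesoarchean = 400; Neoproterozoic = 461.2; Paleoproterozoic = 900; Neoarchean = 300; Paleoarchean = 400.
Sum: 400 + 461.2 + 900 + 300 + 400 = 2461.2 Myr.

2461.2 million years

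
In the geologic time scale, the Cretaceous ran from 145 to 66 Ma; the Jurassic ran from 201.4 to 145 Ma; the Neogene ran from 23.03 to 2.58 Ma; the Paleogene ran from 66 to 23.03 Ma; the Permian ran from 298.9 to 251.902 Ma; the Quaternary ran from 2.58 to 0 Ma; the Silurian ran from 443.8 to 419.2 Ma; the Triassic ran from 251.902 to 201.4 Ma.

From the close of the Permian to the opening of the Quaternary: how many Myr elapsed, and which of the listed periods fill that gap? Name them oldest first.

249.322 million years; Triassic, Jurassic, Cretaceous, Paleogene, Neogene

End of Permian = 251.902 Ma; start of Quaternary = 2.58 Ma.
Gap = 251.902 − 2.58 = 249.322 Myr.
Periods wholly inside 251.902–2.58 Ma: Triassic (251.902–201.4), Jurassic (201.4–145), Cretaceous (145–66), Paleogene (66–23.03), Neogene (23.03–2.58).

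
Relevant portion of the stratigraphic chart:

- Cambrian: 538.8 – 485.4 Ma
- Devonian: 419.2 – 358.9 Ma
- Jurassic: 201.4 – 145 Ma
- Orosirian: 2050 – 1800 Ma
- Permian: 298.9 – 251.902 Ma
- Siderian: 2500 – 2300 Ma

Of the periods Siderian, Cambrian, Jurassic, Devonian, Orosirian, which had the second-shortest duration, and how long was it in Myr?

Durations: Siderian 200; Cambrian 53.4; Jurassic 56.4; Devonian 60.3; Orosirian 250 Myr.
Sorted shortest-first: Cambrian (53.4), Jurassic (56.4), Devonian (60.3), Siderian (200), Orosirian (250).
The second shortest is Jurassic at 56.4 Myr.

Jurassic, 56.4 million years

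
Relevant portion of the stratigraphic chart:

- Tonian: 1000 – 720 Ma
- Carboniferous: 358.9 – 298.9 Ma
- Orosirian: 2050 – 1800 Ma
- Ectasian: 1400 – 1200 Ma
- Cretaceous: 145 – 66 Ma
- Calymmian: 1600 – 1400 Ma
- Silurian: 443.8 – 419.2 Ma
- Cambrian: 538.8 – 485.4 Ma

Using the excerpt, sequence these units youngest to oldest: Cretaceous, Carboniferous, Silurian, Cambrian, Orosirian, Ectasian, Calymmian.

Sorting by start age (ascending Ma, since larger Ma = older): Cretaceous began 145, Carboniferous began 358.9, Silurian began 443.8, Cambrian began 538.8, Ectasian began 1400, Calymmian began 1600, Orosirian began 2050.

Cretaceous → Carboniferous → Silurian → Cambrian → Ectasian → Calymmian → Orosirian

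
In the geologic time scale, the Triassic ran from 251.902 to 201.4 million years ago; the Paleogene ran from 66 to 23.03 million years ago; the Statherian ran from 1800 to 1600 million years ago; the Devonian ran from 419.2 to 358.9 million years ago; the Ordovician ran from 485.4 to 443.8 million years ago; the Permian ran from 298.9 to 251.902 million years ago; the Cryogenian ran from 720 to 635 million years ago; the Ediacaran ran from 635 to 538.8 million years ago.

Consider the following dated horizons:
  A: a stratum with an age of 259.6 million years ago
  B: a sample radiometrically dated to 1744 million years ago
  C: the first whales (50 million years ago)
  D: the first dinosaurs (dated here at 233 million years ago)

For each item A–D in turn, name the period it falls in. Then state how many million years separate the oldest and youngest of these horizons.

A: 259.6 Ma lies in 298.9–251.902 Ma, so Permian.
B: 1744 Ma lies in 1800–1600 Ma, so Statherian.
C: 50 Ma lies in 66–23.03 Ma, so Paleogene.
D: 233 Ma lies in 251.902–201.4 Ma, so Triassic.
Oldest = 1744 Ma, youngest = 50 Ma → span 1694 Myr.

A — Permian; B — Statherian; C — Paleogene; D — Triassic; span 1694 million years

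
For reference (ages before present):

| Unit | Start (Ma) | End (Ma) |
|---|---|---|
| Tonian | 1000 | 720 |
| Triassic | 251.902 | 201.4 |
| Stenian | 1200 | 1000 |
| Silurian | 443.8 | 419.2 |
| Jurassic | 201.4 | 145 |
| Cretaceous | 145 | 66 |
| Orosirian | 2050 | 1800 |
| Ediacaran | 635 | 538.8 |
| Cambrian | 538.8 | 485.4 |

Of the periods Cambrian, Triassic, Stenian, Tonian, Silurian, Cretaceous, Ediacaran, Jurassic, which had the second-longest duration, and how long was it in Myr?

Stenian, 200 million years

Durations: Cambrian 53.4; Triassic 50.502; Stenian 200; Tonian 280; Silurian 24.6; Cretaceous 79; Ediacaran 96.2; Jurassic 56.4 Myr.
Sorted longest-first: Tonian (280), Stenian (200), Ediacaran (96.2), Cretaceous (79), Jurassic (56.4), Cambrian (53.4), Triassic (50.502), Silurian (24.6).
The second longest is Stenian at 200 Myr.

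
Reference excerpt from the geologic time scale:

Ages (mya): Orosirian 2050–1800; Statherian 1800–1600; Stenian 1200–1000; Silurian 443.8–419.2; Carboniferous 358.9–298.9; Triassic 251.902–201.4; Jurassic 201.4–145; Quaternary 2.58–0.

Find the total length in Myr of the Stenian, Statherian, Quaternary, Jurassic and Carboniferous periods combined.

Each duration: Stenian = 200; Statherian = 200; Quaternary = 2.58; Jurassic = 56.4; Carboniferous = 60.
Sum: 200 + 200 + 2.58 + 56.4 + 60 = 518.98 Myr.

518.98 million years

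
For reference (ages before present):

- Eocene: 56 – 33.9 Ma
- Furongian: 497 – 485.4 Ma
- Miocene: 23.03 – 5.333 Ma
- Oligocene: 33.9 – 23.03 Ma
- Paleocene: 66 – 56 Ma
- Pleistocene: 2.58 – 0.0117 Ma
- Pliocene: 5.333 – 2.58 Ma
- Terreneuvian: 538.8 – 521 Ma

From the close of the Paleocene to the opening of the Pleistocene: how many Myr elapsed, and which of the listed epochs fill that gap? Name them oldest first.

53.42 million years; Eocene, Oligocene, Miocene, Pliocene

End of Paleocene = 56 Ma; start of Pleistocene = 2.58 Ma.
Gap = 56 − 2.58 = 53.42 Myr.
Epochs wholly inside 56–2.58 Ma: Eocene (56–33.9), Oligocene (33.9–23.03), Miocene (23.03–5.333), Pliocene (5.333–2.58).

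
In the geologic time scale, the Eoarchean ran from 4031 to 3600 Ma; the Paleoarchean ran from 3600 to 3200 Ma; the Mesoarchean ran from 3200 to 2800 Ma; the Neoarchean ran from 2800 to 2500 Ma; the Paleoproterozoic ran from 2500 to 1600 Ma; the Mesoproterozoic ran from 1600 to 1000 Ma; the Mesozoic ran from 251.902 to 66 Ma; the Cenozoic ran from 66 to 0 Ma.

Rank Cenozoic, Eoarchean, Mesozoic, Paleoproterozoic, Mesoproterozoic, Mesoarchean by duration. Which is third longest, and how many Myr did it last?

Eoarchean, 431 million years

Start − end for each: Cenozoic 66 − 0 = 66; Eoarchean 4031 − 3600 = 431; Mesozoic 251.902 − 66 = 185.902; Paleoproterozoic 2500 − 1600 = 900; Mesoproterozoic 1600 − 1000 = 600; Mesoarchean 3200 − 2800 = 400.
Ranking these from longest: Paleoproterozoic > Mesoproterozoic > Eoarchean > Mesoarchean > Mesozoic > Cenozoic.
Position 3 in that ranking is Eoarchean, which lasted 431 Myr.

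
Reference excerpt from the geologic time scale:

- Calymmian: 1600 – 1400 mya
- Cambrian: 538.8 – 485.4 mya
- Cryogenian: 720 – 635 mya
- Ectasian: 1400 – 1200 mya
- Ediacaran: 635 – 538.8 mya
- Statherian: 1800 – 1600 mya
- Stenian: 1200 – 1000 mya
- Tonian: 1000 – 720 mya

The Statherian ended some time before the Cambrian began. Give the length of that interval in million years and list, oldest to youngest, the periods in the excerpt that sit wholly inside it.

1061.2 million years; Calymmian, Ectasian, Stenian, Tonian, Cryogenian, Ediacaran

The Statherian closes at 1600 Ma and the Cambrian opens at 538.8 Ma, so the interval is 1600 − 538.8 = 1061.2 Myr.
A period fits inside if it starts at or after 1600 Ma and ends at or before 538.8 Ma; oldest first that gives Calymmian, Ectasian, Stenian, Tonian, Cryogenian, Ediacaran.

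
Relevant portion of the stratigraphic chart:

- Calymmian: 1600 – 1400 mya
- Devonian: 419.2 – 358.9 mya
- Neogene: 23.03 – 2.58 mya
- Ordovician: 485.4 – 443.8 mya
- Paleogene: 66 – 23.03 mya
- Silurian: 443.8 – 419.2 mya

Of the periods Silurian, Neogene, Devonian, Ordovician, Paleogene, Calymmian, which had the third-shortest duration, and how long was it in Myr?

Ordovician, 41.6 million years

Start − end for each: Silurian 443.8 − 419.2 = 24.6; Neogene 23.03 − 2.58 = 20.45; Devonian 419.2 − 358.9 = 60.3; Ordovician 485.4 − 443.8 = 41.6; Paleogene 66 − 23.03 = 42.97; Calymmian 1600 − 1400 = 200.
Ranking these from shortest: Neogene < Silurian < Ordovician < Paleogene < Devonian < Calymmian.
Position 3 in that ranking is Ordovician, which lasted 41.6 Myr.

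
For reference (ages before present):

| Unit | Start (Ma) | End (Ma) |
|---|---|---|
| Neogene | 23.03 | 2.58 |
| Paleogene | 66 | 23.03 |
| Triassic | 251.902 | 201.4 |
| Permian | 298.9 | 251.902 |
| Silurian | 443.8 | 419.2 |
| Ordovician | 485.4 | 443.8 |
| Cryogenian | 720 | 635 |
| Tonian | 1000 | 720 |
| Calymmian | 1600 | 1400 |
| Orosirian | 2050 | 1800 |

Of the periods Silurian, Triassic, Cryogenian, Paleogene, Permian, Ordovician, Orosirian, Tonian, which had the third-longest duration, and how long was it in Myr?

Cryogenian, 85 million years

Durations: Silurian 24.6; Triassic 50.502; Cryogenian 85; Paleogene 42.97; Permian 46.998; Ordovician 41.6; Orosirian 250; Tonian 280 Myr.
Sorted longest-first: Tonian (280), Orosirian (250), Cryogenian (85), Triassic (50.502), Permian (46.998), Paleogene (42.97), Ordovician (41.6), Silurian (24.6).
The third longest is Cryogenian at 85 Myr.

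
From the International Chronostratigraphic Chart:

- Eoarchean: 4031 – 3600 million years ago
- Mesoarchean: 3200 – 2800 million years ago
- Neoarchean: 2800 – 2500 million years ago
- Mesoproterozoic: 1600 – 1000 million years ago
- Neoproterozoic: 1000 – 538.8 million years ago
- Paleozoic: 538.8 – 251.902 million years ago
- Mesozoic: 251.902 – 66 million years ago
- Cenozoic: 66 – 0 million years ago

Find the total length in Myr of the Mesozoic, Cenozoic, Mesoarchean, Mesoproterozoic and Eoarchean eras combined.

1682.902 million years

Duration is start − end for each: (251.902 − 66) + (66 − 0) + (3200 − 2800) + (1600 − 1000) + (4031 − 3600).
That is 185.902 + 66 + 400 + 600 + 431, which totals 1682.902 million years.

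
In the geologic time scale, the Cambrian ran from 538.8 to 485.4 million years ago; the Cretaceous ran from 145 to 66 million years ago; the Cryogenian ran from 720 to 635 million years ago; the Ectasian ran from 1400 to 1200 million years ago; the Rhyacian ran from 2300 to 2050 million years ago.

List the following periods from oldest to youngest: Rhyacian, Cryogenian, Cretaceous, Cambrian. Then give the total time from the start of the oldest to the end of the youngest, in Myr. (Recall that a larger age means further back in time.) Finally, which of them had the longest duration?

Start ages (Ma): Rhyacian 2300, Cryogenian 720, Cambrian 538.8, Cretaceous 145.
Ordered oldest to youngest: Rhyacian, Cryogenian, Cambrian, Cretaceous.
Span = 2300 − 66 = 2234 Myr.
Durations: Cretaceous 79, Rhyacian 250, Cambrian 53.4, Cryogenian 85 → longest is Rhyacian (250 Myr).

Rhyacian, Cryogenian, Cambrian, Cretaceous; total span 2234 Myr; longest is Rhyacian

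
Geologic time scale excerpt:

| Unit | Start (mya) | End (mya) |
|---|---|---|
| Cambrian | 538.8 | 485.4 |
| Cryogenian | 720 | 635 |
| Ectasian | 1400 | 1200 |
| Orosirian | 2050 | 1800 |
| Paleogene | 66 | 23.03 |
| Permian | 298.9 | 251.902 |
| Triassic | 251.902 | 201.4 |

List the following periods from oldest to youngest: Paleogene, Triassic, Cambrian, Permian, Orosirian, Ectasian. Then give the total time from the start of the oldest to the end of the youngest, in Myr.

Start ages (Ma): Orosirian 2050, Ectasian 1400, Cambrian 538.8, Permian 298.9, Triassic 251.902, Paleogene 66.
Ordered oldest to youngest: Orosirian, Ectasian, Cambrian, Permian, Triassic, Paleogene.
Span = 2050 − 23.03 = 2026.97 Myr.

Orosirian → Ectasian → Cambrian → Permian → Triassic → Paleogene; total span 2026.97 Myr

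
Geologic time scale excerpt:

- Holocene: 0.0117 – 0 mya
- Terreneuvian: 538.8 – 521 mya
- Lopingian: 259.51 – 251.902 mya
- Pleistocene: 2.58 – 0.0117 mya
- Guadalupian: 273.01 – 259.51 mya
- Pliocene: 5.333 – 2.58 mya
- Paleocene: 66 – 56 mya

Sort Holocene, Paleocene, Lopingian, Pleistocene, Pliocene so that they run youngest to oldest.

Holocene, then Pleistocene, then Pliocene, then Paleocene, then Lopingian

Sorting by start age (ascending Ma, since larger Ma = older): Holocene began 0.0117, Pleistocene began 2.58, Pliocene began 5.333, Paleocene began 66, Lopingian began 259.51.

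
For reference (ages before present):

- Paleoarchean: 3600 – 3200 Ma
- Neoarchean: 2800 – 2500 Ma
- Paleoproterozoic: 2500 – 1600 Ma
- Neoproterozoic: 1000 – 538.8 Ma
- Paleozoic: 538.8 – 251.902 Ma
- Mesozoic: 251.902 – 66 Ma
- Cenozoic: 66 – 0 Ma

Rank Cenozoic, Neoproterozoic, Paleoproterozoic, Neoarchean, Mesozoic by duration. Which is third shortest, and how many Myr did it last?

Neoarchean, 300 million years

Start − end for each: Cenozoic 66 − 0 = 66; Neoproterozoic 1000 − 538.8 = 461.2; Paleoproterozoic 2500 − 1600 = 900; Neoarchean 2800 − 2500 = 300; Mesozoic 251.902 − 66 = 185.902.
Ranking these from shortest: Cenozoic < Mesozoic < Neoarchean < Neoproterozoic < Paleoproterozoic.
Position 3 in that ranking is Neoarchean, which lasted 300 Myr.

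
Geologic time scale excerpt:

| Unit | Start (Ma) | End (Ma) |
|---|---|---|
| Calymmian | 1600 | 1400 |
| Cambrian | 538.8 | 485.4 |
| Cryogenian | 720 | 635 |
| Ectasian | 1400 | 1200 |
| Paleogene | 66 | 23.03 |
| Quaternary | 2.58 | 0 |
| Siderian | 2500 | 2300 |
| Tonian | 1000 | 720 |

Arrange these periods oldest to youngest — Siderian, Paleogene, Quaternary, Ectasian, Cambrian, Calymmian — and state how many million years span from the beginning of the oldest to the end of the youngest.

Siderian → Calymmian → Ectasian → Cambrian → Paleogene → Quaternary; total span 2500 Myr

From the excerpt: Siderian 2500–2300; Paleogene 66–23.03; Quaternary 2.58–0; Ectasian 1400–1200; Cambrian 538.8–485.4; Calymmian 1600–1400 (Ma).
Larger Ma is earlier, so the oldest is Siderian and the youngest is Quaternary; oldest to youngest: Siderian, Calymmian, Ectasian, Cambrian, Paleogene, Quaternary.
Oldest start 2500 minus youngest end 0 gives 2500 Myr overall.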